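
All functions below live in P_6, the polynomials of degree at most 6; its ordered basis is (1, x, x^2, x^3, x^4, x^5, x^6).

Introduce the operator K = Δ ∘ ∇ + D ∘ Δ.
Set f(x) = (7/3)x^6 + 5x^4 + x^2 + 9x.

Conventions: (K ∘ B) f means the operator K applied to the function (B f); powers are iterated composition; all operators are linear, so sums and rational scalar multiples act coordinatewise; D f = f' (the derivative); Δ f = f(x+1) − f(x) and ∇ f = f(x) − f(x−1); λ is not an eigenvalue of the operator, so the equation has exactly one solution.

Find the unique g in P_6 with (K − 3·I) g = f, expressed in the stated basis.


g(x) = -(7/9)x^6 - (155/9)x^4 - (140/9)x^3 - (1453/9)x^2 - (1277/9)x - 802/3

write g with unknown coordinates in the stated basis and equate coefficients in (K − 3·I) g = f
solving from the highest basis element down gives g = -(7/9)x^6 - (155/9)x^4 - (140/9)x^3 - (1453/9)x^2 - (1277/9)x - 802/3
check: K g = -(140/3)x^4 - (140/3)x^3 - (1450/3)x^2 - (1250/3)x - 802
so K g − 3·g = (7/3)x^6 + 5x^4 + x^2 + 9x = f ✓


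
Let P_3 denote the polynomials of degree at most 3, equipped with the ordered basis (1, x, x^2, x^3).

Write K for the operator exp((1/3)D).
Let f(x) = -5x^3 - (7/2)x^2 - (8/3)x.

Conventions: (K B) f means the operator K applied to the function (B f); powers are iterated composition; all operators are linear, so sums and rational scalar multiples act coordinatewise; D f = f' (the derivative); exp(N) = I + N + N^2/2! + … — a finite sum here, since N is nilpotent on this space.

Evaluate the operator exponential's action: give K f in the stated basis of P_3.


order-1 term: -5x^2 - (7/3)x - 8/9
order-2 term: -(5/3)x - 7/18
order-3 term: -5/27
the series for exp((1/3)D) f terminates at order 3
exp((1/3)D) f = -5x^3 - (17/2)x^2 - (20/3)x - 79/54

g(x) = -5x^3 - (17/2)x^2 - (20/3)x - 79/54


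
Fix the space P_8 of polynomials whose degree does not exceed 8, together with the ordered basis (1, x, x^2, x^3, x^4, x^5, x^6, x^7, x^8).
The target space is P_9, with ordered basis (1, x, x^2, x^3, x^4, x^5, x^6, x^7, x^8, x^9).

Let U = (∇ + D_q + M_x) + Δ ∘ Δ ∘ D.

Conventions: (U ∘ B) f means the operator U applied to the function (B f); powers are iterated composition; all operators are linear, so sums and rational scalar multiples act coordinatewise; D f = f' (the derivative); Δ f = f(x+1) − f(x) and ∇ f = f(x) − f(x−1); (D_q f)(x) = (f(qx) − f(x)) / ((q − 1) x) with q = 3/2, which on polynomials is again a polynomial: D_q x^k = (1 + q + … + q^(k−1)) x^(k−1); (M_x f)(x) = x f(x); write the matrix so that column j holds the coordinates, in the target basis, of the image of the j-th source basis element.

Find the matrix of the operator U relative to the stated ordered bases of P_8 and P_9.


image of 1: x
image of x: x^2 + 2
image of x^2: x^3 + (9/2)x - 1
image of x^3: x^4 + (31/4)x^2 - 3x + 7
image of x^4: x^5 + (97/8)x^3 - 6x^2 + 28x + 23
image of x^5: x^6 + (291/16)x^4 - 10x^3 + 70x^2 + 115x + 71
image of x^6: x^7 + (857/32)x^5 - 15x^4 + 140x^3 + 345x^2 + 426x + 179
image of x^7: x^8 + (2507/64)x^6 - 21x^5 + 245x^4 + 805x^3 + 1491x^2 + 1253x + 435
image of x^8: x^9 + (7329/128)x^7 - 28x^6 + 392x^5 + 1610x^4 + 3976x^3 + 5012x^2 + 3480x + 1007
each image's coordinates form column j of the matrix

the matrix is [[0, 2, -1, 7, 23, 71, 179, 435, 1007]; [1, 0, 9/2, -3, 28, 115, 426, 1253, 3480]; [0, 1, 0, 31/4, -6, 70, 345, 1491, 5012]; [0, 0, 1, 0, 97/8, -10, 140, 805, 3976]; [0, 0, 0, 1, 0, 291/16, -15, 245, 1610]; [0, 0, 0, 0, 1, 0, 857/32, -21, 392]; [0, 0, 0, 0, 0, 1, 0, 2507/64, -28]; [0, 0, 0, 0, 0, 0, 1, 0, 7329/128]; [0, 0, 0, 0, 0, 0, 0, 1, 0]; [0, 0, 0, 0, 0, 0, 0, 0, 1]] (rows listed top to bottom)


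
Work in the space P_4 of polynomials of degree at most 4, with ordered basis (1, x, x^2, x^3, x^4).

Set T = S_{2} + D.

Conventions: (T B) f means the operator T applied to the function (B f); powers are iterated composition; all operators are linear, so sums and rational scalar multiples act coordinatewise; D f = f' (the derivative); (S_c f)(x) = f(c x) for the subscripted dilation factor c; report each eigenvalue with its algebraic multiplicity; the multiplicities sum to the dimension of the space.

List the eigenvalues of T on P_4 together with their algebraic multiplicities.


image of 1: 1
image of x: 2x + 1
image of x^2: 4x^2 + 2x
image of x^3: 8x^3 + 3x^2
image of x^4: 16x^4 + 4x^3
the matrix is upper triangular; its diagonal is (1, 2, 4, 8, 16)
for a triangular matrix the eigenvalues are the diagonal entries, with algebraic multiplicity their repetition count

λ = 1 (multiplicity 1), λ = 2 (multiplicity 1), λ = 4 (multiplicity 1), λ = 8 (multiplicity 1), λ = 16 (multiplicity 1)


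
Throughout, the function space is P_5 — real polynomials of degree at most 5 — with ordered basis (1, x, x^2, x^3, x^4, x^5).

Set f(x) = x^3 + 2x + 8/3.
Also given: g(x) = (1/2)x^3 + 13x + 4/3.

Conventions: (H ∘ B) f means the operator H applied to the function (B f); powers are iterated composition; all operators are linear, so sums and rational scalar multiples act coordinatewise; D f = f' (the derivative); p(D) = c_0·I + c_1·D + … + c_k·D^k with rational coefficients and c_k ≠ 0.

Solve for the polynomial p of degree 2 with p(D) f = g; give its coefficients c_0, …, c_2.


p(D) = (1/2)·I + 2·D^2, i.e. c_0 = 1/2, c_1 = 0, c_2 = 2

D^0 f = x^3 + 2x + 8/3
D^1 f = 3x^2 + 2
D^2 f = 6x
matching coefficients of g against c_0 f + c_1 Df + … from the top degree down determines the c_i
solution: c_0 = 1/2, c_1 = 0, c_2 = 2


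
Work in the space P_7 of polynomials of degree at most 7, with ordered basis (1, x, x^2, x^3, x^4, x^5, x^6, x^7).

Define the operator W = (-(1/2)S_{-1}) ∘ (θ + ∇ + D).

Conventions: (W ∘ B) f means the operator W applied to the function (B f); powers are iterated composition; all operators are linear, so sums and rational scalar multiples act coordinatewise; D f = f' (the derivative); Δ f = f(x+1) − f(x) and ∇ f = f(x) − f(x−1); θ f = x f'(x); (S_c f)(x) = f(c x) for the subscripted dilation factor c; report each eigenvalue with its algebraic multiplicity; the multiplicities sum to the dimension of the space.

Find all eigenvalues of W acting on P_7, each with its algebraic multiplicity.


λ = -3 (multiplicity 1), λ = -2 (multiplicity 1), λ = -1 (multiplicity 1), λ = 0 (multiplicity 1), λ = 1/2 (multiplicity 1), λ = 3/2 (multiplicity 1), λ = 5/2 (multiplicity 1), λ = 7/2 (multiplicity 1)

image of 1: 0
image of x: (1/2)x - 1
image of x^2: -x^2 + 2x + 1/2
image of x^3: (3/2)x^3 - 3x^2 - (3/2)x - 1/2
image of x^4: -2x^4 + 4x^3 + 3x^2 + 2x + 1/2
image of x^5: (5/2)x^5 - 5x^4 - 5x^3 - 5x^2 - (5/2)x - 1/2
image of x^6: -3x^6 + 6x^5 + (15/2)x^4 + 10x^3 + (15/2)x^2 + 3x + 1/2
image of x^7: (7/2)x^7 - 7x^6 - (21/2)x^5 - (35/2)x^4 - (35/2)x^3 - (21/2)x^2 - (7/2)x - 1/2
the matrix is upper triangular; its diagonal is (0, 1/2, -1, 3/2, -2, 5/2, -3, 7/2)
for a triangular matrix the eigenvalues are the diagonal entries, with algebraic multiplicity their repetition count


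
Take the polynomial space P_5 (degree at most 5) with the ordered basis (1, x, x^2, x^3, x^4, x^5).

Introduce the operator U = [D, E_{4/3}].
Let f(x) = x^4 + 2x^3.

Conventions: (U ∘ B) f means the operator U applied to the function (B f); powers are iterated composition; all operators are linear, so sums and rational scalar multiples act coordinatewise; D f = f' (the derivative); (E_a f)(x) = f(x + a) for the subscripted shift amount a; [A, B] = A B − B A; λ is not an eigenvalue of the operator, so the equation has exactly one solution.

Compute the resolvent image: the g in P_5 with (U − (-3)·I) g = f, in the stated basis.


write g with unknown coordinates in the stated basis and equate coefficients in (U − (-3)·I) g = f
solving from the highest basis element down gives g = (1/3)x^4 + (2/3)x^3
check: U g = 0
so U g − (-3)·g = x^4 + 2x^3 = f ✓

the image equals g(x) = (1/3)x^4 + (2/3)x^3


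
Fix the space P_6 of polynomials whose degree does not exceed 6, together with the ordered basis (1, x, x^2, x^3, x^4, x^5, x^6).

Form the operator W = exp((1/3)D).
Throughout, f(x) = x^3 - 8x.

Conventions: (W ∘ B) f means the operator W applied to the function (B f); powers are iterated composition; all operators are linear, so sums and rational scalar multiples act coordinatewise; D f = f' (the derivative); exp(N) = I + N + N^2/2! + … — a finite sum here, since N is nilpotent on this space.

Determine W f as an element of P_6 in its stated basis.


g(x) = x^3 + x^2 - (23/3)x - 71/27

order-1 term: x^2 - 8/3
order-2 term: (1/3)x
order-3 term: 1/27
the series for exp((1/3)D) f terminates at order 3
exp((1/3)D) f = x^3 + x^2 - (23/3)x - 71/27


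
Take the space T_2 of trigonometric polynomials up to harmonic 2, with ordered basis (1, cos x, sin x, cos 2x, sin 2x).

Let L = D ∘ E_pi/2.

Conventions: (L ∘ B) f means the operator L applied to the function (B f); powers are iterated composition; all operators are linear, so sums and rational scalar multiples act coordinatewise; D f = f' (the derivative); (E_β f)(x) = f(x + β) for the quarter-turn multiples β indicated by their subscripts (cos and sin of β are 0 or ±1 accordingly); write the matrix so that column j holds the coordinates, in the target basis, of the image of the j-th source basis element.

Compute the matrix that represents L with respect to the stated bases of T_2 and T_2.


image of 1: 0
image of cos x: -cos x
image of sin x: -sin x
image of cos 2x: 2sin 2x
image of sin 2x: -2cos 2x
each image's coordinates form column j of the matrix

the matrix is [[0, 0, 0, 0, 0]; [0, -1, 0, 0, 0]; [0, 0, -1, 0, 0]; [0, 0, 0, 0, -2]; [0, 0, 0, 2, 0]] (rows listed top to bottom)


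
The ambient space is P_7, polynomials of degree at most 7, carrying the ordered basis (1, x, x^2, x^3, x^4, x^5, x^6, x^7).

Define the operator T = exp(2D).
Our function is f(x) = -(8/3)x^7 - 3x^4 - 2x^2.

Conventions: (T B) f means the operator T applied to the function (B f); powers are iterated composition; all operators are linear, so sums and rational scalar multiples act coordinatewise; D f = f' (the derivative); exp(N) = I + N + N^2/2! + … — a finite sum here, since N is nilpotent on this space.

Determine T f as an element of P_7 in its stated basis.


order-1 term: -(112/3)x^6 - 24x^3 - 8x
order-2 term: -224x^5 - 72x^2 - 8
order-3 term: -(2240/3)x^4 - 96x
order-4 term: -(4480/3)x^3 - 48
order-5 term: -1792x^2
order-6 term: -(3584/3)x
order-7 term: -1024/3
the series for exp(2D) f terminates at order 7
exp(2D) f = -(8/3)x^7 - (112/3)x^6 - 224x^5 - (2249/3)x^4 - (4552/3)x^3 - 1866x^2 - (3896/3)x - 1192/3

g(x) = -(8/3)x^7 - (112/3)x^6 - 224x^5 - (2249/3)x^4 - (4552/3)x^3 - 1866x^2 - (3896/3)x - 1192/3


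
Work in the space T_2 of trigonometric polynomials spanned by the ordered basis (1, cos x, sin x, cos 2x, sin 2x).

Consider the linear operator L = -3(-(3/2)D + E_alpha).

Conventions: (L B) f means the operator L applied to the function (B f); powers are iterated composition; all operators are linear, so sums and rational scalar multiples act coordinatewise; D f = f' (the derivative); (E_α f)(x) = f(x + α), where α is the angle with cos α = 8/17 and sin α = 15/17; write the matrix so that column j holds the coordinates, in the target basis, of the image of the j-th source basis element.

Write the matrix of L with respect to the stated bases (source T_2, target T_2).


image of 1: -3
image of cos x: -(24/17)cos x - (63/34)sin x
image of sin x: (63/34)cos x - (24/17)sin x
image of cos 2x: (483/289)cos 2x - (1881/289)sin 2x
image of sin 2x: (1881/289)cos 2x + (483/289)sin 2x
each image's coordinates form column j of the matrix

the matrix is [[-3, 0, 0, 0, 0]; [0, -24/17, 63/34, 0, 0]; [0, -63/34, -24/17, 0, 0]; [0, 0, 0, 483/289, 1881/289]; [0, 0, 0, -1881/289, 483/289]] (rows listed top to bottom)


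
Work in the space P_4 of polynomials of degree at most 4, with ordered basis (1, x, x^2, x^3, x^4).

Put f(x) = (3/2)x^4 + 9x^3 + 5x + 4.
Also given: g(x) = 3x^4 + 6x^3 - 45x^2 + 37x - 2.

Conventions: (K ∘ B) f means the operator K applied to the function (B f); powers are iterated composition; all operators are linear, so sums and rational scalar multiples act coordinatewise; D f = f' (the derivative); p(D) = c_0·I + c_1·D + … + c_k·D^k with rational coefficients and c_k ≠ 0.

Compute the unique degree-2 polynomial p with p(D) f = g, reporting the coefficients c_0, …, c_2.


c_0 = 2, c_1 = -2, c_2 = 1/2

D^0 f = (3/2)x^4 + 9x^3 + 5x + 4
D^1 f = 6x^3 + 27x^2 + 5
D^2 f = 18x^2 + 54x
matching coefficients of g against c_0 f + c_1 Df + … from the top degree down determines the c_i
solution: c_0 = 2, c_1 = -2, c_2 = 1/2


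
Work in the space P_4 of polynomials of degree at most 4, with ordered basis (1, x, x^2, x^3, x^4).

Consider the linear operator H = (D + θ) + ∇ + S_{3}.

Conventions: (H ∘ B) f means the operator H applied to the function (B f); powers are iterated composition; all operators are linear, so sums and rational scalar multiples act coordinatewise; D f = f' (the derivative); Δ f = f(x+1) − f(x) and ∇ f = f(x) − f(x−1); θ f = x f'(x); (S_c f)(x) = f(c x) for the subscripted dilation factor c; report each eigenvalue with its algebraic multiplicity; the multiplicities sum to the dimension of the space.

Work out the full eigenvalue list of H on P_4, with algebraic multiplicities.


image of 1: 1
image of x: 4x + 2
image of x^2: 11x^2 + 4x - 1
image of x^3: 30x^3 + 6x^2 - 3x + 1
image of x^4: 85x^4 + 8x^3 - 6x^2 + 4x - 1
the matrix is upper triangular; its diagonal is (1, 4, 11, 30, 85)
for a triangular matrix the eigenvalues are the diagonal entries, with algebraic multiplicity their repetition count

λ = 1 (multiplicity 1), λ = 4 (multiplicity 1), λ = 11 (multiplicity 1), λ = 30 (multiplicity 1), λ = 85 (multiplicity 1)


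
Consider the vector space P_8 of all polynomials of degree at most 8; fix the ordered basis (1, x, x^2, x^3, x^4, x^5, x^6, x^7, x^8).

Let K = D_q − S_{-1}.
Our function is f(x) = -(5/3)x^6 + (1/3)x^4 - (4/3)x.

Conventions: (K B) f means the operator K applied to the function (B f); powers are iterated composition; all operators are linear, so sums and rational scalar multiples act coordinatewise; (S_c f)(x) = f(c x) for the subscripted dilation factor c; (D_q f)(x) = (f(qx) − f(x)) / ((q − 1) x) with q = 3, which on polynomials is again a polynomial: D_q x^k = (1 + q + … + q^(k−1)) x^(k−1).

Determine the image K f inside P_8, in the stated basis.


g(x) = (5/3)x^6 - (1820/3)x^5 - (1/3)x^4 + (40/3)x^3 - (4/3)x - 4/3

D_q f = -(1820/3)x^5 + (40/3)x^3 - 4/3
S_{-1} f = -(5/3)x^6 + (1/3)x^4 + (4/3)x
(-S_{-1}) f = (5/3)x^6 - (1/3)x^4 - (4/3)x
(D_q − S_{-1}) f = (5/3)x^6 - (1820/3)x^5 - (1/3)x^4 + (40/3)x^3 - (4/3)x - 4/3


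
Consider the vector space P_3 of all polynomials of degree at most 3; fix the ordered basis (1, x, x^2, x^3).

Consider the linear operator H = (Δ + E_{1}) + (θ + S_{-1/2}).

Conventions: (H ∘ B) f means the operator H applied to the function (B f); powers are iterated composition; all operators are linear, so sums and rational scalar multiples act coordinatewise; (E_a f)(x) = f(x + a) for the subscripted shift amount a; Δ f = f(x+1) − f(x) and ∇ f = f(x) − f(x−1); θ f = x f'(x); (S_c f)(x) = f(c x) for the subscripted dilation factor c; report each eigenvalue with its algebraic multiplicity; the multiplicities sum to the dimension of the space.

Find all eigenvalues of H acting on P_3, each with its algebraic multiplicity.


image of 1: 2
image of x: (3/2)x + 2
image of x^2: (13/4)x^2 + 4x + 2
image of x^3: (31/8)x^3 + 6x^2 + 6x + 2
the matrix is upper triangular; its diagonal is (2, 3/2, 13/4, 31/8)
for a triangular matrix the eigenvalues are the diagonal entries, with algebraic multiplicity their repetition count

λ = 3/2 (multiplicity 1), λ = 2 (multiplicity 1), λ = 13/4 (multiplicity 1), λ = 31/8 (multiplicity 1)


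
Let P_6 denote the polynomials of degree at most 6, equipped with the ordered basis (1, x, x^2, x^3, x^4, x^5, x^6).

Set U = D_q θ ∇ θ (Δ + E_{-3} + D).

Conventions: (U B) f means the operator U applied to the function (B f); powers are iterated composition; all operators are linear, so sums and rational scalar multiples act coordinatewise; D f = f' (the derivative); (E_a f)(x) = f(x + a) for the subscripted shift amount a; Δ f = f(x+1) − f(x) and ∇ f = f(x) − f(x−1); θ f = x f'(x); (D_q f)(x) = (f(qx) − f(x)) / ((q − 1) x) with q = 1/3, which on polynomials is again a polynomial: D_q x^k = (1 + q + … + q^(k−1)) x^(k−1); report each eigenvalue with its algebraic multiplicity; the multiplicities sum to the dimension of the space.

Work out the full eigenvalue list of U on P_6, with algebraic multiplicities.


image of 1: 0
image of x: 0
image of x^2: 4
image of x^3: 24x - 21
image of x^4: (208/3)x^2 - 160x + 292
image of x^5: (4000/27)x^3 - (1690/3)x^2 + (8560/3)x - 2045
image of x^6: (2420/9)x^4 - (12800/9)x^3 + 12220x^2 - 23120x + 12186
the matrix is upper triangular; its diagonal is (0, 0, 0, 0, 0, 0, 0)
for a triangular matrix the eigenvalues are the diagonal entries, with algebraic multiplicity their repetition count

λ = 0 (multiplicity 7)


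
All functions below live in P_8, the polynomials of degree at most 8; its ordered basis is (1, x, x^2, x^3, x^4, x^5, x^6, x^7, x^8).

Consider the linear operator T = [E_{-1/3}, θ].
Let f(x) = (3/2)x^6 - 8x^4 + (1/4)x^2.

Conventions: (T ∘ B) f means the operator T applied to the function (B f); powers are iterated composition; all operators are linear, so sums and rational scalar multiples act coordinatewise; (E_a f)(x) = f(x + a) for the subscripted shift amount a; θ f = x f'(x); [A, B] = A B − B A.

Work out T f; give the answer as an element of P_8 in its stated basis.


g(x) = -3x^5 + 5x^4 + (22/3)x^3 - (86/9)x^2 + (173/54)x - 53/162

θ f = 9x^6 - 32x^4 + (1/2)x^2
E_{-1/3} θ f = 9x^6 - 18x^5 - 17x^4 + 36x^3 - (115/6)x^2 + (113/27)x - 53/162
E_{-1/3} f = (3/2)x^6 - 3x^5 - (11/2)x^4 + (86/9)x^3 - (173/36)x^2 + (53/54)x - 67/972
θ E_{-1/3} f = 9x^6 - 15x^5 - 22x^4 + (86/3)x^3 - (173/18)x^2 + (53/54)x
[E_{-1/3}, θ] f = -3x^5 + 5x^4 + (22/3)x^3 - (86/9)x^2 + (173/54)x - 53/162


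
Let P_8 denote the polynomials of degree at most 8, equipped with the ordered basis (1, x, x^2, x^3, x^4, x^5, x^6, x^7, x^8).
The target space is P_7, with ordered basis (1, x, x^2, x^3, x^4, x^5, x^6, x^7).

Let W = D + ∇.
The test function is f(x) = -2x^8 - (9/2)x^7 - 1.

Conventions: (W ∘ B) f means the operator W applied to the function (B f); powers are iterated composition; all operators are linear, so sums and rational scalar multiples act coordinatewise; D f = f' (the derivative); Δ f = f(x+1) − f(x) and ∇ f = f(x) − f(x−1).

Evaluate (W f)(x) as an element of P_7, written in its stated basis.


the image equals g(x) = -32x^7 - 7x^6 - (35/2)x^5 - (35/2)x^4 + (91/2)x^3 - (77/2)x^2 + (31/2)x - 5/2

D f = -16x^7 - (63/2)x^6
∇ f = -16x^7 + (49/2)x^6 - (35/2)x^5 - (35/2)x^4 + (91/2)x^3 - (77/2)x^2 + (31/2)x - 5/2
(D + ∇) f = -32x^7 - 7x^6 - (35/2)x^5 - (35/2)x^4 + (91/2)x^3 - (77/2)x^2 + (31/2)x - 5/2


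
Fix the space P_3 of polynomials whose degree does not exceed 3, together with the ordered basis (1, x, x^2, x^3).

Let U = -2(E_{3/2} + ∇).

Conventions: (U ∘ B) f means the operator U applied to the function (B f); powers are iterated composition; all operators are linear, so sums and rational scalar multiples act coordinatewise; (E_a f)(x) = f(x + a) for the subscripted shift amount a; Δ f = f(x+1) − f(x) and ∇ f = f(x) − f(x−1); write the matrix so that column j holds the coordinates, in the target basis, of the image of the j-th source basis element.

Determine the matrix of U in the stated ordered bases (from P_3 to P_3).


the matrix is [[-2, -5, -5/2, -35/4]; [0, -2, -10, -15/2]; [0, 0, -2, -15]; [0, 0, 0, -2]] (rows listed top to bottom)

image of 1: -2
image of x: -2x - 5
image of x^2: -2x^2 - 10x - 5/2
image of x^3: -2x^3 - 15x^2 - (15/2)x - 35/4
each image's coordinates form column j of the matrix


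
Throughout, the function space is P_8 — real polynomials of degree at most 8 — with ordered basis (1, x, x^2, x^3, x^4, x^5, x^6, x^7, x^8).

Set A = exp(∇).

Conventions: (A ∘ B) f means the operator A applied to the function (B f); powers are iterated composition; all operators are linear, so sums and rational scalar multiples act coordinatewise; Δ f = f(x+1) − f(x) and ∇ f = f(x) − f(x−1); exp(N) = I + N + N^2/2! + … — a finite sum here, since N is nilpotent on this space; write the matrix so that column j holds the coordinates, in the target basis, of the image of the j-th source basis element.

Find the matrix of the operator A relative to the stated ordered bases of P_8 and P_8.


image of 1: 1
image of x: x + 1
image of x^2: x^2 + 2x
image of x^3: x^3 + 3x^2 - 1
image of x^4: x^4 + 4x^3 - 4x + 1
image of x^5: x^5 + 5x^4 - 10x^2 + 5x + 2
image of x^6: x^6 + 6x^5 - 20x^3 + 15x^2 + 12x - 9
image of x^7: x^7 + 7x^6 - 35x^4 + 35x^3 + 42x^2 - 63x + 9
image of x^8: x^8 + 8x^7 - 56x^5 + 70x^4 + 112x^3 - 252x^2 + 72x + 50
each image's coordinates form column j of the matrix

the matrix is [[1, 1, 0, -1, 1, 2, -9, 9, 50]; [0, 1, 2, 0, -4, 5, 12, -63, 72]; [0, 0, 1, 3, 0, -10, 15, 42, -252]; [0, 0, 0, 1, 4, 0, -20, 35, 112]; [0, 0, 0, 0, 1, 5, 0, -35, 70]; [0, 0, 0, 0, 0, 1, 6, 0, -56]; [0, 0, 0, 0, 0, 0, 1, 7, 0]; [0, 0, 0, 0, 0, 0, 0, 1, 8]; [0, 0, 0, 0, 0, 0, 0, 0, 1]] (rows listed top to bottom)


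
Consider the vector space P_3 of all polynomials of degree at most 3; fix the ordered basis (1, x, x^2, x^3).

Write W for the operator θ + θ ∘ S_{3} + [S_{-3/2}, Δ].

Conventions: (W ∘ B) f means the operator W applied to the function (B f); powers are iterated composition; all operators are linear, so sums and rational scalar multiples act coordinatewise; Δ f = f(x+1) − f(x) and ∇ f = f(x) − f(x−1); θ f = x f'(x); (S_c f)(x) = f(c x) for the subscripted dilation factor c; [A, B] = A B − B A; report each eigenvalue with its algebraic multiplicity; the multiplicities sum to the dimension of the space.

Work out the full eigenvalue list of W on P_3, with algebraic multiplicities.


λ = 0 (multiplicity 1), λ = 4 (multiplicity 1), λ = 20 (multiplicity 1), λ = 84 (multiplicity 1)

image of 1: 0
image of x: 4x + 5/2
image of x^2: 20x^2 - (15/2)x - 5/4
image of x^3: 84x^3 + (135/8)x^2 + (45/8)x + 35/8
the matrix is upper triangular; its diagonal is (0, 4, 20, 84)
for a triangular matrix the eigenvalues are the diagonal entries, with algebraic multiplicity their repetition count


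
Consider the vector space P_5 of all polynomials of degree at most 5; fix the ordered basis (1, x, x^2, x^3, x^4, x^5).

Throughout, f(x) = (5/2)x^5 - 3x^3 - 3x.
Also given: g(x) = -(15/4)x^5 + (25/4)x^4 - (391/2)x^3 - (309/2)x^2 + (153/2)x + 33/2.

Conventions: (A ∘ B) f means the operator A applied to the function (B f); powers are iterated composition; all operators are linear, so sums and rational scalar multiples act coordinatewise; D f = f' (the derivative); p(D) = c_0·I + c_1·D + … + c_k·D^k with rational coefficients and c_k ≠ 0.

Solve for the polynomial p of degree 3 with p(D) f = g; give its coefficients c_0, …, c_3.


c_0 = -3/2, c_1 = 1/2, c_2 = -4, c_3 = -1

D^0 f = (5/2)x^5 - 3x^3 - 3x
D^1 f = (25/2)x^4 - 9x^2 - 3
D^2 f = 50x^3 - 18x
D^3 f = 150x^2 - 18
matching coefficients of g against c_0 f + c_1 Df + … from the top degree down determines the c_i
solution: c_0 = -3/2, c_1 = 1/2, c_2 = -4, c_3 = -1


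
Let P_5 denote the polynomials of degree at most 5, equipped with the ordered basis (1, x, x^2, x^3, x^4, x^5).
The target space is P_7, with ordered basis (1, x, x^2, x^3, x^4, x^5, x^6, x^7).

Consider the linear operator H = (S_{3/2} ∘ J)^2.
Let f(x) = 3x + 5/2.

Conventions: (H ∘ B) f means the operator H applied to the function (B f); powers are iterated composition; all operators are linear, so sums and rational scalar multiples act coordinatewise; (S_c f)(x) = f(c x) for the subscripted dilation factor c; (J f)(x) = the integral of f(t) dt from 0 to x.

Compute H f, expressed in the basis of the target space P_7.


J f = (3/2)x^2 + (5/2)x
S_{3/2} J f = (27/8)x^2 + (15/4)x
J (S_{3/2} ∘ J) f = (9/8)x^3 + (15/8)x^2
S_{3/2} J (S_{3/2} ∘ J) f = (243/64)x^3 + (135/32)x^2

the result is g(x) = (243/64)x^3 + (135/32)x^2


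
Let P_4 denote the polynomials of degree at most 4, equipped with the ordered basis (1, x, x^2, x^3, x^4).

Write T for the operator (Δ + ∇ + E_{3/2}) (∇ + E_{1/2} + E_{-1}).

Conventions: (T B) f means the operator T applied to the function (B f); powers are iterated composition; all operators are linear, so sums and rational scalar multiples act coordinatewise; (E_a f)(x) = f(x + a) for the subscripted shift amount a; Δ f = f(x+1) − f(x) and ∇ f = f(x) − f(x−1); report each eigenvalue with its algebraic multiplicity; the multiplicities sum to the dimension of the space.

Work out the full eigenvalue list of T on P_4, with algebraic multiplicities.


image of 1: 2
image of x: 2x + 15/2
image of x^2: 2x^2 + 15x + 33/4
image of x^3: 2x^3 + (45/2)x^2 + (99/4)x + 135/8
image of x^4: 2x^4 + 30x^3 + (99/2)x^2 + (135/2)x + 417/16
the matrix is upper triangular; its diagonal is (2, 2, 2, 2, 2)
for a triangular matrix the eigenvalues are the diagonal entries, with algebraic multiplicity their repetition count

λ = 2 (multiplicity 5)


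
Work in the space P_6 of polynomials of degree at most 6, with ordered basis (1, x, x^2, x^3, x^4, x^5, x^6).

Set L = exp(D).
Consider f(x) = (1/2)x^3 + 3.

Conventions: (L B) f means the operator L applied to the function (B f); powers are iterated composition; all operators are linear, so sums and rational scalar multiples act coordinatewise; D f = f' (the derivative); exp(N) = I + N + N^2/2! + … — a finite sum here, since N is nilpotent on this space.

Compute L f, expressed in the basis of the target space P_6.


order-1 term: (3/2)x^2
order-2 term: (3/2)x
order-3 term: 1/2
the series for exp(D) f terminates at order 3
exp(D) f = (1/2)x^3 + (3/2)x^2 + (3/2)x + 7/2

the result is g(x) = (1/2)x^3 + (3/2)x^2 + (3/2)x + 7/2


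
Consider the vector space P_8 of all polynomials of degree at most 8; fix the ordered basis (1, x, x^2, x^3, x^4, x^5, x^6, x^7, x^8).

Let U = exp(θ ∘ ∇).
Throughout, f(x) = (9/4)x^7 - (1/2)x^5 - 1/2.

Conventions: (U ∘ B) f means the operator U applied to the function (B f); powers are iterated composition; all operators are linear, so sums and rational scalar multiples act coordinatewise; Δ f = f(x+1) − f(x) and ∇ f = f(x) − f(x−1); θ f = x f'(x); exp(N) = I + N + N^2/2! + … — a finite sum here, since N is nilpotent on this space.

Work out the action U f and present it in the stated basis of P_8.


the result is g(x) = (9/4)x^7 + (189/2)x^6 + (4723/4)x^5 + (9115/2)x^4 + (2745/2)x^3 - (25237/4)x^2 + 1217x - 1/2

order-1 term: (189/2)x^6 - (945/4)x^5 + 305x^4 - (885/4)x^3 + (169/2)x^2 - (53/4)x
order-2 term: (2835/2)x^5 - (10395/2)x^4 + (32835/4)x^3 - (25095/4)x^2 + (3801/2)x
order-3 term: 9450x^4 - 34965x^3 + (93315/2)x^2 - (86735/4)x
order-4 term: 28350x^3 - (161595/2)x^2 + (118005/2)x
order-5 term: 34020x^2 - 49329x
order-6 term: 11340x
the series for exp(θ ∘ ∇) f terminates at order 6
exp(θ ∘ ∇) f = (9/4)x^7 + (189/2)x^6 + (4723/4)x^5 + (9115/2)x^4 + (2745/2)x^3 - (25237/4)x^2 + 1217x - 1/2


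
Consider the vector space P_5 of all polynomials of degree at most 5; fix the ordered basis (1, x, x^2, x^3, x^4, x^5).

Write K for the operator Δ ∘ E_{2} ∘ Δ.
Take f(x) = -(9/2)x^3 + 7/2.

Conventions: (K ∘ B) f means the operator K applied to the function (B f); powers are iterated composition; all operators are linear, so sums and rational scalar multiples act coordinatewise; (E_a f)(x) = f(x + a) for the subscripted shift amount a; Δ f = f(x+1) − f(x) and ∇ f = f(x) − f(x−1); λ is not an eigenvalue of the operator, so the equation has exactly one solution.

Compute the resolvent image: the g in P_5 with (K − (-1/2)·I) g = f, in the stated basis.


g(x) = -9x^3 + 108x + 331

write g with unknown coordinates in the stated basis and equate coefficients in (K − (-1/2)·I) g = f
solving from the highest basis element down gives g = -9x^3 + 108x + 331
check: K g = -54x - 162
so K g − (-1/2)·g = -(9/2)x^3 + 7/2 = f ✓


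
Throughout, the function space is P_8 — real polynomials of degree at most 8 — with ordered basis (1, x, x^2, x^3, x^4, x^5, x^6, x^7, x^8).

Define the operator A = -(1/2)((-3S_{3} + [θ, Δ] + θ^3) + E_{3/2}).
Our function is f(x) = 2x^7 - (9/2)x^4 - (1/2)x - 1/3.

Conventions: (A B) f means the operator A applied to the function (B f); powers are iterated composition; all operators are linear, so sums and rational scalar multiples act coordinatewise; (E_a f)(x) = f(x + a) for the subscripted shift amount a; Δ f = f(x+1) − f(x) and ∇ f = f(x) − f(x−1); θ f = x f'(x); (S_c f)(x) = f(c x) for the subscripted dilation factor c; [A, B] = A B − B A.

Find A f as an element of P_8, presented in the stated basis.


S_{3} f = 4374x^7 - (729/2)x^4 - (3/2)x - 1/3
(-3S_{3}) f = -13122x^7 + (2187/2)x^4 + (9/2)x + 1
Δ f = 14x^6 + 42x^5 + 70x^4 + 52x^3 + 15x^2 - 4x - 3
θ Δ f = 84x^6 + 210x^5 + 280x^4 + 156x^3 + 30x^2 - 4x
θ f = 14x^7 - 18x^4 - (1/2)x
Δ θ f = 98x^6 + 294x^5 + 490x^4 + 418x^3 + 186x^2 + 26x - 9/2
[θ, Δ] f = -14x^6 - 84x^5 - 210x^4 - 262x^3 - 156x^2 - 30x + 9/2
θ f = 14x^7 - 18x^4 - (1/2)x
θ θ f = 98x^7 - 72x^4 - (1/2)x
θ θ θ f = 686x^7 - 288x^4 - (1/2)x
(-3S_{3} + [θ, Δ] + θ^3) f = -12436x^7 - 14x^6 - 84x^5 + (1191/2)x^4 - 262x^3 - 156x^2 - 26x + 11/2
E_{3/2} f = 2x^7 + 21x^6 + (189/2)x^5 + (927/4)x^4 + (2619/8)x^3 + (4131/16)x^2 + (3143/32)x + 1979/192
((-3S_{3} + [θ, Δ] + θ^3) + E_{3/2}) f = -12434x^7 + 7x^6 + (21/2)x^5 + (3309/4)x^4 + (523/8)x^3 + (1635/16)x^2 + (2311/32)x + 3035/192
(-(1/2)((-3S_{3} + [θ, Δ] + θ^3) + E_{3/2})) f = 6217x^7 - (7/2)x^6 - (21/4)x^5 - (3309/8)x^4 - (523/16)x^3 - (1635/32)x^2 - (2311/64)x - 3035/384

the result is g(x) = 6217x^7 - (7/2)x^6 - (21/4)x^5 - (3309/8)x^4 - (523/16)x^3 - (1635/32)x^2 - (2311/64)x - 3035/384


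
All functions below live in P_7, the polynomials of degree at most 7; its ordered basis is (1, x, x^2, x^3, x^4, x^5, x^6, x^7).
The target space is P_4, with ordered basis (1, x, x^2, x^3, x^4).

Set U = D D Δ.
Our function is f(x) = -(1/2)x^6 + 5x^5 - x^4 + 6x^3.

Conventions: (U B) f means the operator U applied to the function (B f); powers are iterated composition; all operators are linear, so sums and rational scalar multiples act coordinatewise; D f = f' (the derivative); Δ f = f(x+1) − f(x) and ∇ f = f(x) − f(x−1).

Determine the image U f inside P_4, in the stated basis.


the image equals g(x) = -60x^3 + 210x^2 + 216x + 109

Δ f = -3x^5 + (35/2)x^4 + 36x^3 + (109/2)x^2 + 36x + 19/2
D Δ f = -15x^4 + 70x^3 + 108x^2 + 109x + 36
D (D Δ) f = -60x^3 + 210x^2 + 216x + 109


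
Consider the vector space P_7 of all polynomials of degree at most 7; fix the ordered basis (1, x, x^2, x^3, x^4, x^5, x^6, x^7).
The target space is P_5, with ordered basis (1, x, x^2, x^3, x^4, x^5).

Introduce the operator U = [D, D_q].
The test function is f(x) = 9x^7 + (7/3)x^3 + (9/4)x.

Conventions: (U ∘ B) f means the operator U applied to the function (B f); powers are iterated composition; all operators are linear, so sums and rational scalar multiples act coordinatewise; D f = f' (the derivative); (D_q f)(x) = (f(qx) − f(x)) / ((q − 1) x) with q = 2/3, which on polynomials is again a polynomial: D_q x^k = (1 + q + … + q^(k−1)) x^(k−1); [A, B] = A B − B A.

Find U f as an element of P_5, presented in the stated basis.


the image equals g(x) = -(179/9)x^5 - (49/27)x

D_q f = (2059/81)x^6 + (133/27)x^2 + 9/4
D D_q f = (4118/27)x^5 + (266/27)x
D f = 63x^6 + 7x^2 + 9/4
D_q D f = (4655/27)x^5 + (35/3)x
[D, D_q] f = -(179/9)x^5 - (49/27)x


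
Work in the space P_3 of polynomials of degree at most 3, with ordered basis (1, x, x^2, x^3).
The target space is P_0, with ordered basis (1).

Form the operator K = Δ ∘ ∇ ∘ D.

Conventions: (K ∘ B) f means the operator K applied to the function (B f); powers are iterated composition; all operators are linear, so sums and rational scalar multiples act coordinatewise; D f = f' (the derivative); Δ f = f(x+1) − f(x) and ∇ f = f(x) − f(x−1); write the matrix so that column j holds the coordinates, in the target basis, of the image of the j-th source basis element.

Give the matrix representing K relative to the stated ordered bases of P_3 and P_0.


image of 1: 0
image of x: 0
image of x^2: 0
image of x^3: 6
each image's coordinates form column j of the matrix

the matrix is [[0, 0, 0, 6]] (rows listed top to bottom)


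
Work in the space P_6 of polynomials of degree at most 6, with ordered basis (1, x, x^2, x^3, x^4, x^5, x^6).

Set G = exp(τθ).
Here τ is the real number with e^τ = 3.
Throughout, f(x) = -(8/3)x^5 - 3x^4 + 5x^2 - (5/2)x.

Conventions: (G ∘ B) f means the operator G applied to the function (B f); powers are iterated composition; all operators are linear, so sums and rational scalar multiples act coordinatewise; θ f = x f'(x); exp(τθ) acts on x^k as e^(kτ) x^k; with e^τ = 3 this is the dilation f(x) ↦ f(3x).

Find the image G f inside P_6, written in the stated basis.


exp(τθ) x^k = e^(kτ) x^k; with e^τ = 3 this sends x^k to 3^k x^k
x ↦ 3 x
x^2 ↦ 9 x^2
x^4 ↦ 81 x^4
x^5 ↦ 243 x^5
applying this coordinatewise to f: exp(τθ) f = -648x^5 - 243x^4 + 45x^2 - (15/2)x

g(x) = -648x^5 - 243x^4 + 45x^2 - (15/2)x


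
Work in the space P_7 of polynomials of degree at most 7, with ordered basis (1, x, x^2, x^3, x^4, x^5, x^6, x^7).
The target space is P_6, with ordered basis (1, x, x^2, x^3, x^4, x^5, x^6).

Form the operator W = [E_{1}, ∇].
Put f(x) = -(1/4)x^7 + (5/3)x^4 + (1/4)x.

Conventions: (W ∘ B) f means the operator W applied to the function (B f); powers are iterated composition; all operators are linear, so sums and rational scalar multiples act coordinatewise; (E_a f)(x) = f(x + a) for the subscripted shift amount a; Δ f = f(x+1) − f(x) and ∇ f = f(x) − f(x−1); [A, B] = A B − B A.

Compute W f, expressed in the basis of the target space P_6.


the image equals g(x) = 0

∇ f = -(7/4)x^6 + (21/4)x^5 - (35/4)x^4 + (185/12)x^3 - (61/4)x^2 + (101/12)x - 5/3
E_{1} ∇ f = -(7/4)x^6 - (21/4)x^5 - (35/4)x^4 - (25/12)x^3 + (19/4)x^2 + (59/12)x + 5/3
E_{1} f = -(1/4)x^7 - (7/4)x^6 - (21/4)x^5 - (85/12)x^4 - (25/12)x^3 + (19/4)x^2 + (31/6)x + 5/3
∇ E_{1} f = -(7/4)x^6 - (21/4)x^5 - (35/4)x^4 - (25/12)x^3 + (19/4)x^2 + (59/12)x + 5/3
[E_{1}, ∇] f = 0


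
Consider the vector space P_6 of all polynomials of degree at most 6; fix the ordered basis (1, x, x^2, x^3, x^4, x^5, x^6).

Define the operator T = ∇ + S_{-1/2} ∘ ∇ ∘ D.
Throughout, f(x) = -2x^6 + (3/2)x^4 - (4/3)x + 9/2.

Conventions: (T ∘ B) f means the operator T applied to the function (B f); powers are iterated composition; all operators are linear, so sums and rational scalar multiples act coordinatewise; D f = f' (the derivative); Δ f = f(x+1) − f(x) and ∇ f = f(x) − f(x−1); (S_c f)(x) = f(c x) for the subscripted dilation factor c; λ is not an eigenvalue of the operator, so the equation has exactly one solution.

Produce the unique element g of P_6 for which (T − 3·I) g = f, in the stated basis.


write g with unknown coordinates in the stated basis and equate coefficients in (T − 3·I) g = f
solving from the highest basis element down gives g = (2/3)x^6 + (4/3)x^5 - (43/36)x^4 - (28/27)x^3 + (137/108)x^2 - (212/81)x - 758/243
check: T g = 4x^5 - (25/12)x^4 - (28/9)x^3 + (137/36)x^2 - (248/27)x - 787/162
so T g − 3·g = -2x^6 + (3/2)x^4 - (4/3)x + 9/2 = f ✓

g(x) = (2/3)x^6 + (4/3)x^5 - (43/36)x^4 - (28/27)x^3 + (137/108)x^2 - (212/81)x - 758/243


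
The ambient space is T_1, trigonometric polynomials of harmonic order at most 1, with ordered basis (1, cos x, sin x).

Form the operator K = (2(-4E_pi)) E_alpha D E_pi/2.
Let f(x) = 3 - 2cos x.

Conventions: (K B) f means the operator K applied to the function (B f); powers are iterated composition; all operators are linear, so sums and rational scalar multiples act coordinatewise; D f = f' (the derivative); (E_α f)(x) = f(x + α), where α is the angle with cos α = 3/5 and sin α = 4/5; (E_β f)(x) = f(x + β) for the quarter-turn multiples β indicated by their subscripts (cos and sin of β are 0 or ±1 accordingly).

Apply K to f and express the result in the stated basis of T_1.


E_pi/2 f = 3 + 2sin x
D E_pi/2 f = 2cos x
E_alpha D E_pi/2 f = (6/5)cos x - (8/5)sin x
E_pi (E_alpha D E_pi/2) f = -(6/5)cos x + (8/5)sin x
(-4E_pi) (E_alpha D E_pi/2) f = (24/5)cos x - (32/5)sin x
(2(-4E_pi)) (E_alpha D E_pi/2) f = (48/5)cos x - (64/5)sin x

g(x) = (48/5)cos x - (64/5)sin x


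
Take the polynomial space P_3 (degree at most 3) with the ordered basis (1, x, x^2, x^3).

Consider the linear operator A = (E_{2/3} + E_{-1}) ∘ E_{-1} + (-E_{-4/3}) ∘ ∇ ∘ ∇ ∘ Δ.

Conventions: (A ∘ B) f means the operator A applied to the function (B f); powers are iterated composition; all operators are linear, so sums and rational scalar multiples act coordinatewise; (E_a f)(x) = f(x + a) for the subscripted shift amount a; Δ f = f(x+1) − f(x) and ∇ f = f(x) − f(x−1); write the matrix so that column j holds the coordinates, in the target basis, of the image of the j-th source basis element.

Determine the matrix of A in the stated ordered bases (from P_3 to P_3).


the matrix is [[2, -7/3, 37/9, -379/27]; [0, 2, -14/3, 37/3]; [0, 0, 2, -7]; [0, 0, 0, 2]] (rows listed top to bottom)

image of 1: 2
image of x: 2x - 7/3
image of x^2: 2x^2 - (14/3)x + 37/9
image of x^3: 2x^3 - 7x^2 + (37/3)x - 379/27
each image's coordinates form column j of the matrix


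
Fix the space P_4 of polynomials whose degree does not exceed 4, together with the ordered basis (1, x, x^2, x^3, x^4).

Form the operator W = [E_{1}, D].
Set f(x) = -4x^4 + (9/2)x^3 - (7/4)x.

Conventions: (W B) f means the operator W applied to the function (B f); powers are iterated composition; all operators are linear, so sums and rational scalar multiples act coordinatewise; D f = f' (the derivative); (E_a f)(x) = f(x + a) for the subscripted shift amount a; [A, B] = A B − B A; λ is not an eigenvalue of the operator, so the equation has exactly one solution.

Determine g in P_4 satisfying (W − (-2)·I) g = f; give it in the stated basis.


write g with unknown coordinates in the stated basis and equate coefficients in (W − (-2)·I) g = f
solving from the highest basis element down gives g = -2x^4 + (9/4)x^3 - (7/8)x
check: W g = 0
so W g − (-2)·g = -4x^4 + (9/2)x^3 - (7/4)x = f ✓

the image equals g(x) = -2x^4 + (9/4)x^3 - (7/8)x


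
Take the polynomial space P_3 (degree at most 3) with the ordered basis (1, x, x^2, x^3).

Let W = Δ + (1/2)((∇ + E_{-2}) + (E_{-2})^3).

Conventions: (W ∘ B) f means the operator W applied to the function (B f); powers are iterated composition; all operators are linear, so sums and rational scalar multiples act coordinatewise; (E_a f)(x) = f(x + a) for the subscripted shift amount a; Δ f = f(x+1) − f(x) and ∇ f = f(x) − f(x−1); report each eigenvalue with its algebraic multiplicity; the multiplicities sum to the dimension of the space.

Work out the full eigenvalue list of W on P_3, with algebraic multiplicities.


image of 1: 1
image of x: x - 5/2
image of x^2: x^2 - 5x + 41/2
image of x^3: x^3 - (15/2)x^2 + (123/2)x - 221/2
the matrix is upper triangular; its diagonal is (1, 1, 1, 1)
for a triangular matrix the eigenvalues are the diagonal entries, with algebraic multiplicity their repetition count

λ = 1 (multiplicity 4)


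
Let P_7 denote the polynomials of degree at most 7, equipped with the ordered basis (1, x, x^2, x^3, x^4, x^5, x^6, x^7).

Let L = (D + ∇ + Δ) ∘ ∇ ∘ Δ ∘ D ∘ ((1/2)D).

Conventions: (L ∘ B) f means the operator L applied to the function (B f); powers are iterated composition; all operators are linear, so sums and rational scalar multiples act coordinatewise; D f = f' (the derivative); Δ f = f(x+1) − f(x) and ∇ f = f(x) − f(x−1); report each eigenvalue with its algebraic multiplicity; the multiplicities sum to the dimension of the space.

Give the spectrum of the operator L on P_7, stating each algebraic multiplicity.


image of 1: 0
image of x: 0
image of x^2: 0
image of x^3: 0
image of x^4: 0
image of x^5: 180
image of x^6: 1080x
image of x^7: 3780x^2 + 1470
the matrix is upper triangular; its diagonal is (0, 0, 0, 0, 0, 0, 0, 0)
for a triangular matrix the eigenvalues are the diagonal entries, with algebraic multiplicity their repetition count

λ = 0 (multiplicity 8)
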